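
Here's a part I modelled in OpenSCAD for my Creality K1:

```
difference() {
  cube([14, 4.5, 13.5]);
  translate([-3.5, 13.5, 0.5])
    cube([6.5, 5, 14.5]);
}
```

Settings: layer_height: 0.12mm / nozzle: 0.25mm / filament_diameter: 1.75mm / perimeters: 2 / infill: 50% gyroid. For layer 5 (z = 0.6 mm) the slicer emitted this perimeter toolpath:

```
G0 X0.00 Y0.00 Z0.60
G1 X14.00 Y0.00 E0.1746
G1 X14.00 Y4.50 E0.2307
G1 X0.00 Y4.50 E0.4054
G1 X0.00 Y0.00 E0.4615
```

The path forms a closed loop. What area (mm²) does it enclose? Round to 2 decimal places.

63.00 mm²

Apply the shoelace formula to the sequence of (X, Y) vertices; enclosed area = 63.00 mm².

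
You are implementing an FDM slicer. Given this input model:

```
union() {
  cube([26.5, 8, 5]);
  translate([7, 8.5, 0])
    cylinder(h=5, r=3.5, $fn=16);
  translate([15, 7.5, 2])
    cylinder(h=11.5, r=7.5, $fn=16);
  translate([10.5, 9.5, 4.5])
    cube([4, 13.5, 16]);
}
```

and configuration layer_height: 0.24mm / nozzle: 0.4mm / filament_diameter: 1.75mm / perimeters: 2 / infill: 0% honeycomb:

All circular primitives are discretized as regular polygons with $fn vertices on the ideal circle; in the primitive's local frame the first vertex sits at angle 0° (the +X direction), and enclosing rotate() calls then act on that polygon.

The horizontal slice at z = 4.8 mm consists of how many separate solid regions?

At z = 4.8 mm: the cube is present — its section is the full 26.5×8 rectangle; the cylinder at (7, 8.5): section is a regular 16-gon, circumradius r=3.5; the r=7.5 cylinder at (15, 7.5) contributes a regular 16-gon of circumradius 7.5; the 4×13.5 cube at (10.5, 9.5) contributes its full rectangle; Combining (union): the regions partially overlap (shared area 135.20 mm²), so overlapping operands fuse into one piece — 1 connected region. The result has 1 disconnected region.

1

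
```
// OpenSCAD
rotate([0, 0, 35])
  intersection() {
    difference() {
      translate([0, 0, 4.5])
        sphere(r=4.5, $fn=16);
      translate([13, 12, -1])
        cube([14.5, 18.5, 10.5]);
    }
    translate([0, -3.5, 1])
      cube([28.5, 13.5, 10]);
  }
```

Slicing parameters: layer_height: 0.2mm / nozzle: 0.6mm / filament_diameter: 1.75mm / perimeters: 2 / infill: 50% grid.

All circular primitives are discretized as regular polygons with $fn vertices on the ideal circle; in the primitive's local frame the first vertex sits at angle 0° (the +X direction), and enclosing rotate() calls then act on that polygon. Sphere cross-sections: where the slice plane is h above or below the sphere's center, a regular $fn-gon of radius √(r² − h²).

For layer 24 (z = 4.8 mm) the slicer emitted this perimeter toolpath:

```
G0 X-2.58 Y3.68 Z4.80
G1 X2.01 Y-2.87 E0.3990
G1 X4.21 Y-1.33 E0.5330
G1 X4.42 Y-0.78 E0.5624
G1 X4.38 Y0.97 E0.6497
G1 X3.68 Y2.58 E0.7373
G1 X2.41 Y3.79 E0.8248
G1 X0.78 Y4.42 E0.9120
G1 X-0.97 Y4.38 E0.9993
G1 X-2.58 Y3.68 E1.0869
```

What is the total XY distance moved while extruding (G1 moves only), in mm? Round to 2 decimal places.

21.79 mm

Sum the Euclidean lengths of each G1 segment: total = 21.79 mm.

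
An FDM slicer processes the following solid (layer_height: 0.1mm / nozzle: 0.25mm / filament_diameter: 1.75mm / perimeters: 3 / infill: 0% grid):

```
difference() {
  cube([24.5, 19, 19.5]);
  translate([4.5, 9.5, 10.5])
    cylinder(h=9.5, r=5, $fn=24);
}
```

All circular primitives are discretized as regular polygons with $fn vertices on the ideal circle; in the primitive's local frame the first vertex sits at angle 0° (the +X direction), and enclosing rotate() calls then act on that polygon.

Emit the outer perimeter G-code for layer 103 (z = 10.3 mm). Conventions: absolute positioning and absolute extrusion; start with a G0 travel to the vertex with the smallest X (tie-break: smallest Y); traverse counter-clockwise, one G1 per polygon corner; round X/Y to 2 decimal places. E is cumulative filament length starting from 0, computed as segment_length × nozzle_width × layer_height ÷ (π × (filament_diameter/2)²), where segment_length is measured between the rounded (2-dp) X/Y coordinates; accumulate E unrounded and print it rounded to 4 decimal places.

At z = 10.3 mm: the cube (footprint 24.5×19) is included at this height; the cylinder at (4.5, 9.5) is not intersected at this z (z outside [10.5, 20]); Taking the first minus the rest: none of the subtracted shapes is present at this height, so the 24.5×19 cube is unchanged — 1 connected region. The outline is a single polygon with 4 vertices. Extrusion per mm of travel: 0.25 × 0.1 / (π × 0.875²) = 0.010394. Accumulating E over each segment gives final E = 0.9043.

G0 X0.00 Y0.00 Z10.30
G1 X24.50 Y0.00 E0.2546
G1 X24.50 Y19.00 E0.4521
G1 X0.00 Y19.00 E0.7068
G1 X0.00 Y0.00 E0.9043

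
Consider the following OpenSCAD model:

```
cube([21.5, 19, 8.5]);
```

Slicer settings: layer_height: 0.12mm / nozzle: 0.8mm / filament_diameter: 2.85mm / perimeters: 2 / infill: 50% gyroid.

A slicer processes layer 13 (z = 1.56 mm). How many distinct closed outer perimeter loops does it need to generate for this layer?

At z = 1.56 mm: the cube (footprint 21.5×19) is included at this height. The result has 1 disconnected region.

1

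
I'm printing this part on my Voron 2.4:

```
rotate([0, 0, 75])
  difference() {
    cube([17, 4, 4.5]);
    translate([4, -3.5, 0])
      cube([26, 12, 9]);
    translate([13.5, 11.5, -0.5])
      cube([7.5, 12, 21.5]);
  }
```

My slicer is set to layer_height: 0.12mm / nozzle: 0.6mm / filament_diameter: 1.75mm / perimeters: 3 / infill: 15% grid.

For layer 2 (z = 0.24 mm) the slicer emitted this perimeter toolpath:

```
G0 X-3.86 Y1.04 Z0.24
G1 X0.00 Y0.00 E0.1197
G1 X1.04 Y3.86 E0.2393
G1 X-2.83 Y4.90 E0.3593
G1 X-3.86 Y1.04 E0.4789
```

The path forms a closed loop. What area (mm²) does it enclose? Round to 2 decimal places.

16.00 mm²

Apply the shoelace formula to the sequence of (X, Y) vertices; enclosed area = 16.00 mm².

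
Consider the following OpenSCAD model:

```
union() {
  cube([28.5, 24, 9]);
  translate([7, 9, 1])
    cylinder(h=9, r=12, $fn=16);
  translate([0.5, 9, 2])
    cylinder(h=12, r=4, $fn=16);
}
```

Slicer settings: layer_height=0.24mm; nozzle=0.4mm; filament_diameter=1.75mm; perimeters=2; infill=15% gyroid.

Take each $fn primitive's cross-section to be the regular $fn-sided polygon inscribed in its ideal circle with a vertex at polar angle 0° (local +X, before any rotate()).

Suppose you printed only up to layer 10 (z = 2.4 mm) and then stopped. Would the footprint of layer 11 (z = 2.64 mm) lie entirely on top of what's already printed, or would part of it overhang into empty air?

entirely on top

Compare the two slices. At z = 2.4: the cube is present — its section is the full 28.5×24 rectangle (area 684.00 mm²); the cylinder at (7, 9): section is a regular 16-gon, circumradius r=12 (area = (16/2)·12.000²·sin(360°/16) = 440.85 mm²); the cylinder at (0.5, 9): section is a regular 16-gon, circumradius r=4 (area = (16/2)·4.000²·sin(360°/16) = 48.98 mm²); Merging all regions: the regions partially overlap — summed areas 1173.83 mm² minus the doubly-counted overlap 395.24 mm² gives 778.60 mm² — area = 778.60 mm². At z = 2.64: the cube (footprint 28.5×24) is included at this height (area 684.00 mm²); the r=12 cylinder at (7, 9) gives a regular 16-gon of circumradius 12 (constant along its height) (area = (16/2)·12.000²·sin(360°/16) = 440.85 mm²); the r=4 cylinder at (0.5, 9) contributes a regular 16-gon of circumradius 4 (area = (16/2)·4.000²·sin(360°/16) = 48.98 mm²); Combining (union): the regions partially overlap — summed areas 1173.83 mm² minus the doubly-counted overlap 395.24 mm² gives 778.60 mm² — area = 778.60 mm². Checking containment: the cross-section at z = 2.64 is a subset of the cross-section at z = 2.4.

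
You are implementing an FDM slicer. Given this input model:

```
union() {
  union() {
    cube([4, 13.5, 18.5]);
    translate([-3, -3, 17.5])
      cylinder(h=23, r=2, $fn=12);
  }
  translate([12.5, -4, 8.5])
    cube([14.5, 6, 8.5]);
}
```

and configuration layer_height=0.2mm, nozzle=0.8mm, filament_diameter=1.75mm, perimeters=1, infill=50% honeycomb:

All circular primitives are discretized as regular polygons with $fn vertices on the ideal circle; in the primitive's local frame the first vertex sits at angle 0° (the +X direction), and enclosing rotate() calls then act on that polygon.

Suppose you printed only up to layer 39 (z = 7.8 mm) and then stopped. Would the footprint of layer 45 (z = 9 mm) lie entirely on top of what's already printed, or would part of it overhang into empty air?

part overhangs

Compare the two slices. At z = 7.8: the cube (footprint 4×13.5) is included at this height (area 54.00 mm²); the cylinder at (-3, -3) is not intersected at this z (z outside [17.5, 40.5]); Taking the union: only the 4×13.5 cube is present, so the union is just that shape — area = 54.00 mm²; the cube at (12.5, -4) is not intersected at this z (z outside [8.5, 17]); Taking the union: only the result so far is present, so the union is just that shape — area = 54.00 mm². At z = 9: the 4×13.5 cube contributes its full rectangle (area 54.00 mm²); the cylinder at (-3, -3) does not reach this height (z outside [17.5, 40.5]); Merging all regions: only the 4×13.5 cube is present, so the union is just that shape — area = 54.00 mm²; the cube at (12.5, -4) (footprint 14.5×6) is included at this height (area 87.00 mm²); Merging all regions: the 2 present regions are separate (no shared area or edge), so areas and boundary lengths simply add and each stays a separate island — area = 141.00 mm². Checking containment: at z = 9 the cross-section extends beyond the z = 7.8 cross-section by about 87.00 mm².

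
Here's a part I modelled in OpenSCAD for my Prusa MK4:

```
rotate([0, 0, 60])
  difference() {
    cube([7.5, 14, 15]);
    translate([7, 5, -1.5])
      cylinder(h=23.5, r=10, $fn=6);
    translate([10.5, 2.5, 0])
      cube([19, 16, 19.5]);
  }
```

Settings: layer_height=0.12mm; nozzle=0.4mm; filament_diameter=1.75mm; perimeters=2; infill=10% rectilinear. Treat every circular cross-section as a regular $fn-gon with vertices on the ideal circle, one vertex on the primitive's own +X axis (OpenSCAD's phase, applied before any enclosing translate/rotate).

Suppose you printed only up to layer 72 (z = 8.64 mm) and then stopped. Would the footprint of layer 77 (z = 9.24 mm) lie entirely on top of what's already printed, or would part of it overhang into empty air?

entirely on top

Compare the two slices. At z = 8.64: the 7.5×14 cube contributes its full rectangle (area 105.00 mm²); the cylinder at (7, 5): section is a regular 6-gon, circumradius r=10 (area = (6/2)·10.000²·sin(360°/6) = 259.81 mm²); the cube at (10.5, 2.5) is present — its section is the full 19×16 rectangle (area 304.00 mm²); After the difference (first − rest): starting from the 7.5×14 cube (105.00 mm²), the r=10 cylinder at (7, 5) partially overlaps it — only the 98.99 mm² overlap (of its 259.81 mm²) is removed, clipping the outline; the 19×16 cube at (10.5, 2.5) misses the remaining region (no effect) — area = 6.01 mm²; (rotated 60° about Z; rotation is an isometry so areas/perimeters/island counts are preserved). At z = 9.24: the 7.5×14 cube contributes its full rectangle (area 105.00 mm²); the r=10 cylinder at (7, 5) contributes a regular 6-gon of circumradius 10 (area = (6/2)·10.000²·sin(360°/6) = 259.81 mm²); the cube at (10.5, 2.5) is present — its section is the full 19×16 rectangle (area 304.00 mm²); Subtracting the remaining from the first: starting from the 7.5×14 cube (105.00 mm²), the r=10 cylinder at (7, 5) partially overlaps it — only the 98.99 mm² overlap (of its 259.81 mm²) is removed, clipping the outline; the 19×16 cube at (10.5, 2.5) misses the remaining region (no effect) — area = 6.01 mm²; (whole slice rotated 60° about Z — lengths, areas and connectivity unchanged). Checking containment: the cross-section at z = 9.24 is a subset of the cross-section at z = 8.64.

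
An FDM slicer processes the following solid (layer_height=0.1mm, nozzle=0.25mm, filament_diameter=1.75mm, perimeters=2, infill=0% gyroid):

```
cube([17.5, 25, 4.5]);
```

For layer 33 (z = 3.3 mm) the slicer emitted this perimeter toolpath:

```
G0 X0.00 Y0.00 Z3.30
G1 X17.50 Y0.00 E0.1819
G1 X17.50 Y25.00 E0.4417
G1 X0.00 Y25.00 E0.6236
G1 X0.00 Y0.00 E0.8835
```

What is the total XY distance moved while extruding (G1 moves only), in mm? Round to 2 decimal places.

85.00 mm

Sum the Euclidean lengths of each G1 segment: total = 85.00 mm.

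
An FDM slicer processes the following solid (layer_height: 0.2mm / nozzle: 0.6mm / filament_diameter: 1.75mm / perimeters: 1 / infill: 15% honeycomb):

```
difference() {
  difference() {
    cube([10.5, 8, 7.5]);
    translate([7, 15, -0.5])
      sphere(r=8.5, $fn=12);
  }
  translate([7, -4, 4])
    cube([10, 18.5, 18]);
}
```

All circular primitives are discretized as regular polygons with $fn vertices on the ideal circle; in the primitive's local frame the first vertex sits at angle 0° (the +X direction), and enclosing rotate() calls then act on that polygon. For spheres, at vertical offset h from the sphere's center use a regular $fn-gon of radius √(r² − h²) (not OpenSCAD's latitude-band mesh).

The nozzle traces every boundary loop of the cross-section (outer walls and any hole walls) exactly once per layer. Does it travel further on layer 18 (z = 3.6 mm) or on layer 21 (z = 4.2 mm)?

layer 18 (z = 3.6 mm)

Layer 18 (z = 3.6): the 10.5×8 cube contributes its full rectangle (perimeter 37.00 mm); the sphere at (7, 15): section is a regular 12-gon, circumradius = √(r²−h²) = √(8.5²−4.1²) = 7.446 (perimeter = 2·12·7.446·sin(180°/12) = 46.25 mm); After the difference (first − rest): starting from the 10.5×8 cube, the r=8.5 sphere at (7, 15) partially overlaps it — only the 0.74 mm² overlap (of its 166.32 mm²) is removed, clipping the outline — boundary = 37.12 mm; the cube at (7, -4) does not reach this height (z outside [4, 22]); Taking the first minus the rest: none of the subtracted shapes is present at this height, so the result so far is unchanged — boundary = 37.12 mm. So its perimeter = 37.12 mm. Layer 21 (z = 4.2): the cube is present — its section is the full 10.5×8 rectangle (perimeter 37.00 mm); the r=8.5 sphere at (7, 15) contributes a regular 12-gon of circumradius √(8.5²−4.7²) = 7.082 (perimeter = 2·12·7.082·sin(180°/12) = 43.99 mm); Subtracting the remaining from the first: starting from the 10.5×8 cube, the r=8.5 sphere at (7, 15) partially overlaps it — only the 0.03 mm² overlap (of its 150.48 mm²) is removed, clipping the outline — boundary = 37.02 mm; the 10×18.5 cube at (7, -4) contributes its full rectangle (perimeter 57.00 mm); Subtracting the remaining from the first: starting from the result so far, the 10×18.5 cube at (7, -4) partially overlaps it — only the 27.99 mm² overlap (of its 185.00 mm²) is removed, clipping the outline — boundary = 29.93 mm. So its perimeter = 29.93 mm. Layer 18 is larger (37.12 vs 29.93 mm).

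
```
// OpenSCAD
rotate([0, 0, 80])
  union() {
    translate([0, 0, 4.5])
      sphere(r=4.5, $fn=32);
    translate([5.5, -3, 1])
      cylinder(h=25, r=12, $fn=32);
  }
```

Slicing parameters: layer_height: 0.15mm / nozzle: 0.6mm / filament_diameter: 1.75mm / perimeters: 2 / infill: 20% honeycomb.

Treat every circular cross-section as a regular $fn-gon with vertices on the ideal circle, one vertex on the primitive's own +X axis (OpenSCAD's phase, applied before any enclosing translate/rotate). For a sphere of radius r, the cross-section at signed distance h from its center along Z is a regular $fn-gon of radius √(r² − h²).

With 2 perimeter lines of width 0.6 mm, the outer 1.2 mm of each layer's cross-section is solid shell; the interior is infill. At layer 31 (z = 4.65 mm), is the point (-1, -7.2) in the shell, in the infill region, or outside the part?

At z = 4.65 mm: the sphere: section is a regular 32-gon, circumradius = √(r²−h²) = √(4.5²−0.15²) = 4.497; the r=12 cylinder at (5.5, -3) contributes a regular 32-gon of circumradius 12; Combining (union): the r=4.5 sphere lies entirely inside the r=12 cylinder at (5.5, -3), so the union is just the r=12 cylinder at (5.5, -3) — 1 connected region; (whole slice rotated 80° about Z — lengths, areas and connectivity unchanged). Overall, the cross-section is a single solid region. Undo the 80° rotation: the query point maps to (-7.264, -0.265) in the un-rotated model frame. The nearest boundary edge runs (-6.27, -0.66)→(-5.59, 1.59); distance from the point to it = 1.07 mm. The point is not inside any of the regions above, so it lies outside the cross-section (1.07 mm from the nearest boundary).

outside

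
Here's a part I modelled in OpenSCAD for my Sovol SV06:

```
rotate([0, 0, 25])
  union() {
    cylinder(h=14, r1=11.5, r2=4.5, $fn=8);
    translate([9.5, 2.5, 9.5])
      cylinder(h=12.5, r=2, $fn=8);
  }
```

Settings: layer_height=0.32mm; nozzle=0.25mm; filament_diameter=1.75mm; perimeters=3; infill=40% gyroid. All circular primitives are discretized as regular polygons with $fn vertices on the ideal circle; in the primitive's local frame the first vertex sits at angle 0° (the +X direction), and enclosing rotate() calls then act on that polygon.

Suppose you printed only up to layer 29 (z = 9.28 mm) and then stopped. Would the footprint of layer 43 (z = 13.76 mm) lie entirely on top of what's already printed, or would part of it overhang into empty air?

part overhangs

Compare the two slices. At z = 9.28: the cone (r1=11.5→r2=4.5) has section circumradius 6.860 here — a regular 8-gon (area = (8/2)·6.860²·sin(360°/8) = 133.10 mm²); the cylinder at (9.5, 2.5) is not intersected at this z (z outside [9.5, 22]); Merging all regions: only the cone is present, so the union is just that shape — area = 133.10 mm²; (rotated 25° about Z; rotation is an isometry so areas/perimeters/island counts are preserved). At z = 13.76: the cone contributes a regular 8-gon of circumradius 4.620 (interpolated between r1=11.5 and r2=4.5 at t=0.983) (area = (8/2)·4.620²·sin(360°/8) = 60.37 mm²); the r=2 cylinder at (9.5, 2.5) contributes a regular 8-gon of circumradius 2 (area = (8/2)·2.000²·sin(360°/8) = 11.31 mm²); Taking the union: the 2 present regions are separate (no shared area or edge), so areas and boundary lengths simply add and each stays a separate island — area = 71.68 mm²; (rotated 25° about Z; rotation is an isometry so areas/perimeters/island counts are preserved). Checking containment: at z = 13.76 the cross-section extends beyond the z = 9.28 cross-section by about 11.31 mm².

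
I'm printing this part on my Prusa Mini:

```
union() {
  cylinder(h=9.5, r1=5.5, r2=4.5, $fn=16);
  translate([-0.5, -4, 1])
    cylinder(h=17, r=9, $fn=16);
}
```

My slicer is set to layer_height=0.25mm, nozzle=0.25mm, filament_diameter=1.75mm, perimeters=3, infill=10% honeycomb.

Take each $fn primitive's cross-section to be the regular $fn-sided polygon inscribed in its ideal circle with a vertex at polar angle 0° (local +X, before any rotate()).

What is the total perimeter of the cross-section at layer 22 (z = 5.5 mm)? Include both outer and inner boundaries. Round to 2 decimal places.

At z = 5.5 mm: the cone: at t=0.579 of its height the radius interpolates to r₁+(r₂−r₁)t = 4.921, giving a regular 16-gon of that circumradius (perimeter = 2·16·4.921·sin(180°/16) = 30.72 mm); the r=9 cylinder at (-0.5, -4) contributes a regular 16-gon of circumradius 9 (perimeter = 2·16·9.000·sin(180°/16) = 56.19 mm); Merging all regions: the regions partially overlap (shared area 74.10 mm²), so the edge portions inside another operand are dropped and the merged outline is re-measured after clipping — boundary = 56.19 mm. Overall, the cross-section is a single solid region. Total boundary length (outer) = 56.19 mm.

56.19 mm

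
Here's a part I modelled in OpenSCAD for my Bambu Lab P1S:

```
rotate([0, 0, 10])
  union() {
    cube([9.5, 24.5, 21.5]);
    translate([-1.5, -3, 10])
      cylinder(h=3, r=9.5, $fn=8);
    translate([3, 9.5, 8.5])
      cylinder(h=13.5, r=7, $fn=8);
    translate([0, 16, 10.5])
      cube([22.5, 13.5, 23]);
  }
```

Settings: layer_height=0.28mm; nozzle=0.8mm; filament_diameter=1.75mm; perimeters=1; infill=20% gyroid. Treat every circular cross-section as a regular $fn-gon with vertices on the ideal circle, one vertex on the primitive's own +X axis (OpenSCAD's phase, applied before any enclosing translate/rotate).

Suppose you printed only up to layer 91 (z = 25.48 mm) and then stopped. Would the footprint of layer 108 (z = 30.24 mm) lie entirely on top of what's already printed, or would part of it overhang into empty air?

entirely on top

Compare the two slices. At z = 25.48: the cube is not intersected at this z (z outside [0, 21.5]); the cylinder at (-1.5, -3) is absent (z outside [10, 13]); the cylinder at (3, 9.5) does not reach this height (z outside [8.5, 22]); the cube at (0, 16) is present — its section is the full 22.5×13.5 rectangle (area 303.75 mm²); Taking the union: only the 22.5×13.5 cube at (0, 16) is present, so the union is just that shape — area = 303.75 mm²; (whole slice rotated 10° about Z — lengths, areas and connectivity unchanged). At z = 30.24: the cube is not intersected at this z (z outside [0, 21.5]); the cylinder at (-1.5, -3) is absent (z outside [10, 13]); the cylinder at (3, 9.5) does not reach this height (z outside [8.5, 22]); the cube at (0, 16) is present — its section is the full 22.5×13.5 rectangle (area 303.75 mm²); Merging all regions: only the 22.5×13.5 cube at (0, 16) is present, so the union is just that shape — area = 303.75 mm²; (rotated 10° about Z; rotation is an isometry so areas/perimeters/island counts are preserved). Checking containment: the cross-section at z = 30.24 is a subset of the cross-section at z = 25.48.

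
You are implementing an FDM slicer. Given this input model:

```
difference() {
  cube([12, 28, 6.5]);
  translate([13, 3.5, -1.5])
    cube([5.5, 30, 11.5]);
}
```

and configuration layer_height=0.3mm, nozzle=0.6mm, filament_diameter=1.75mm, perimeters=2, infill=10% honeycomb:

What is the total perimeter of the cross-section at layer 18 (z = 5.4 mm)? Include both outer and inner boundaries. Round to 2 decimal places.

80.00 mm

At z = 5.4 mm: the 12×28 cube contributes its full rectangle (perimeter 80.00 mm); the 5.5×30 cube at (13, 3.5) contributes its full rectangle (perimeter 71.00 mm); Subtracting the remaining from the first: starting from the 12×28 cube, the 5.5×30 cube at (13, 3.5) misses the remaining region (no effect) — boundary = 80.00 mm. Overall, the cross-section is a single solid region. Total boundary length (outer) = 80.00 mm.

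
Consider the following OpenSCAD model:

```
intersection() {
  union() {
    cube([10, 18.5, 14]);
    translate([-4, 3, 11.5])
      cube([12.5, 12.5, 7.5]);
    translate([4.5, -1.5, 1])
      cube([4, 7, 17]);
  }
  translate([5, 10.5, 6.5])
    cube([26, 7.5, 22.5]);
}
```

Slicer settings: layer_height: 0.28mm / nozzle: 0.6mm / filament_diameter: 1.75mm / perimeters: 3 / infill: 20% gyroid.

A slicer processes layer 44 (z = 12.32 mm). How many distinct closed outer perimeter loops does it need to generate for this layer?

At z = 12.32 mm: the 10×18.5 cube contributes its full rectangle; the 12.5×12.5 cube at (-4, 3) contributes its full rectangle; the 4×7 cube at (4.5, -1.5) contributes its full rectangle; Taking the union: the regions partially overlap (shared area 128.25 mm²), so overlapping operands fuse into one piece — 1 connected region; the cube at (5, 10.5) is present — its section is the full 26×7.5 rectangle; After intersecting: the 26×7.5 cube at (5, 10.5) partially overlaps the result so far; clipping to the common part keeps 37.50 mm² — 1 connected region. The result has 1 disconnected region.

1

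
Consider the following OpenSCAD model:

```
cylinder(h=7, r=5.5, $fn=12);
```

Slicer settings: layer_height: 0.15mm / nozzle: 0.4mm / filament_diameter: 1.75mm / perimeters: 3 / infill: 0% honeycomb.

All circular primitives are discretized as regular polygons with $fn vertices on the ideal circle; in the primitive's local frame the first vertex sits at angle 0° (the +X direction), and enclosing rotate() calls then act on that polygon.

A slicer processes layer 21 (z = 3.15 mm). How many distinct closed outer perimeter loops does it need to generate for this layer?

At z = 3.15 mm: the r=5.5 cylinder gives a regular 12-gon of circumradius 5.5 (constant along its height). The result has 1 disconnected region.

1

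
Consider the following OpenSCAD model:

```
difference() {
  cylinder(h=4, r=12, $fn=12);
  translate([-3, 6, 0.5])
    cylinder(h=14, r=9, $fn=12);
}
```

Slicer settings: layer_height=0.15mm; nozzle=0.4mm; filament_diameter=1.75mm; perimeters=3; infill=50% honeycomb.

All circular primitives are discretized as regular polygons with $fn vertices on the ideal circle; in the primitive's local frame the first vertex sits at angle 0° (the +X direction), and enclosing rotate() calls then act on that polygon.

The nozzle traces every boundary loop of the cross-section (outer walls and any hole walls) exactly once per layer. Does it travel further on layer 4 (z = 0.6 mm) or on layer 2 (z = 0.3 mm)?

Layer 4 (z = 0.6): the cylinder: section is a regular 12-gon, circumradius r=12 (perimeter = 2·12·12.000·sin(180°/12) = 74.54 mm); the cylinder at (-3, 6): section is a regular 12-gon, circumradius r=9 (perimeter = 2·12·9.000·sin(180°/12) = 55.90 mm); After the difference (first − rest): starting from the r=12 cylinder, the r=9 cylinder at (-3, 6) partially overlaps it — only the 188.28 mm² overlap (of its 243.00 mm²) is removed, clipping the outline — boundary = 84.27 mm. So its perimeter = 84.27 mm. Layer 2 (z = 0.3): the r=12 cylinder gives a regular 12-gon of circumradius 12 (constant along its height) (perimeter = 2·12·12.000·sin(180°/12) = 74.54 mm); the cylinder at (-3, 6) does not reach this height (z outside [0.5, 14.5]); Taking the first minus the rest: none of the subtracted shapes is present at this height, so the r=12 cylinder is unchanged — boundary = 74.54 mm. So its perimeter = 74.54 mm. Layer 4 is larger (84.27 vs 74.54 mm).

layer 4 (z = 0.6 mm)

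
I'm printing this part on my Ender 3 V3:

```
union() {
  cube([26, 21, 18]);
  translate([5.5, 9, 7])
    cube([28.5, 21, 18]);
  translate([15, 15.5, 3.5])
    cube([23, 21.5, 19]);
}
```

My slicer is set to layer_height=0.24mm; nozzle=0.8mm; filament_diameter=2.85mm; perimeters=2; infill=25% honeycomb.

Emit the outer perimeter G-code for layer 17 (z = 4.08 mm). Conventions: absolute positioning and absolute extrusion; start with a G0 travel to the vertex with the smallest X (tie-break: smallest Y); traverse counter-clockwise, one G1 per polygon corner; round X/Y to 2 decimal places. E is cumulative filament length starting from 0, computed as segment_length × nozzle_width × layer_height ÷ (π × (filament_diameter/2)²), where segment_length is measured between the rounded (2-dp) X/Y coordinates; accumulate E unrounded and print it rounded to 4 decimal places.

G0 X0.00 Y0.00 Z4.08
G1 X26.00 Y0.00 E0.7825
G1 X26.00 Y15.50 E1.2490
G1 X38.00 Y15.50 E1.6102
G1 X38.00 Y37.00 E2.2573
G1 X15.00 Y37.00 E2.9495
G1 X15.00 Y21.00 E3.4310
G1 X0.00 Y21.00 E3.8825
G1 X0.00 Y0.00 E4.5145

At z = 4.08 mm: the 26×21 cube contributes its full rectangle; the cube at (5.5, 9) is absent (z outside [7, 25]); the cube at (15, 15.5) (footprint 23×21.5) is included at this height; Taking the union: the regions partially overlap (shared area 60.50 mm²), so overlapping operands fuse into one piece — 1 connected region. The outline is a single polygon with 8 vertices. Extrusion per mm of travel: 0.8 × 0.24 / (π × 1.425²) = 0.030097. Accumulating E over each segment gives final E = 4.5145.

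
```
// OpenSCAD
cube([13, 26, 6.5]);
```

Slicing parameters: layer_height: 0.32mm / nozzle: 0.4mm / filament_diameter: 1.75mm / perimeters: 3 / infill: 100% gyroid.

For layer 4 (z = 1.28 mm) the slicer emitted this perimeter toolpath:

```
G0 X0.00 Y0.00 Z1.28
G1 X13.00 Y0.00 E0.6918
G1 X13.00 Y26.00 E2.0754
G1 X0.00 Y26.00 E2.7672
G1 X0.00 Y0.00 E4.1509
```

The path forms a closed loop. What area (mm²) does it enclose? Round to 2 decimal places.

Apply the shoelace formula to the sequence of (X, Y) vertices; enclosed area = 338.00 mm².

338.00 mm²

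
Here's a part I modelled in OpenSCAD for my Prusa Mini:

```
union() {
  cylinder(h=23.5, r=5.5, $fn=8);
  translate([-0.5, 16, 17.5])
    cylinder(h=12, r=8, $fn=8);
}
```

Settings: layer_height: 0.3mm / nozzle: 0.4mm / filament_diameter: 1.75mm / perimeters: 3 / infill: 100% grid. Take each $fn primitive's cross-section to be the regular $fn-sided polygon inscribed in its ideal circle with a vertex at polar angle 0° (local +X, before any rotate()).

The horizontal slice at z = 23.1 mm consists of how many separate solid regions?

At z = 23.1 mm: the cylinder: section is a regular 8-gon, circumradius r=5.5; the r=8 cylinder at (-0.5, 16) contributes a regular 8-gon of circumradius 8; Combining (union): the 2 present regions are separate (no shared area or edge), so areas and boundary lengths simply add and each stays a separate island — 2 connected regions. The result has 2 disconnected regions.

2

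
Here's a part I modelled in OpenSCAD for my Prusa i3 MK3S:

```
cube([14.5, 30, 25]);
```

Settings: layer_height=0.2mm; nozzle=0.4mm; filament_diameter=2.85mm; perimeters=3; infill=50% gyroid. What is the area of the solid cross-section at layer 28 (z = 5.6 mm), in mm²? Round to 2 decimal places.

435.00 mm²

At z = 5.6 mm: the 14.5×30 cube contributes its full rectangle (area 435.00 mm²). Overall, the cross-section is a single solid region. Net area = 435.00 mm².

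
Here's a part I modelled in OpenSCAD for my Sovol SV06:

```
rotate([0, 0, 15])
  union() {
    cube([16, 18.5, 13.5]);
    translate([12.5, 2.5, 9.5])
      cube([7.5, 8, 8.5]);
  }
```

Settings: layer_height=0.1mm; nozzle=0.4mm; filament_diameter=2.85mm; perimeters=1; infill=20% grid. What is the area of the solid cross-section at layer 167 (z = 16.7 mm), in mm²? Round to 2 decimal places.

At z = 16.7 mm: the cube is not intersected at this z (z outside [0, 13.5]); the cube at (12.5, 2.5) (footprint 7.5×8) is included at this height (area 60.00 mm²); Merging all regions: only the 7.5×8 cube at (12.5, 2.5) is present, so the union is just that shape — area = 60.00 mm²; (rotated 15° about Z; rotation is an isometry so areas/perimeters/island counts are preserved). Overall, the cross-section is a single solid region. Net area = 60.00 mm².

60.00 mm²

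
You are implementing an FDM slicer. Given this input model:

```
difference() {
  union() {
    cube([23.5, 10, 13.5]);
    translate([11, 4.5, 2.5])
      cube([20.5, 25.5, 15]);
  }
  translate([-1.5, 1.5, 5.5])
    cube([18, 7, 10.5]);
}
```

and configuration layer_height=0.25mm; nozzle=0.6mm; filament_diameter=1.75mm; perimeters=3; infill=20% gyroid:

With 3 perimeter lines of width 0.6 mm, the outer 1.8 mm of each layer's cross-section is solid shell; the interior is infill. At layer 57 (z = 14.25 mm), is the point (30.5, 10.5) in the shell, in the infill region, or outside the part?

At z = 14.25 mm: the cube is not intersected at this z (z outside [0, 13.5]); the 20.5×25.5 cube at (11, 4.5) contributes its full rectangle; Combining (union): only the 20.5×25.5 cube at (11, 4.5) is present, so the union is just that shape — 1 connected region; the cube at (-1.5, 1.5) (footprint 18×7) is included at this height; Subtracting the remaining from the first: starting from that combined region, the 18×7 cube at (-1.5, 1.5) partially overlaps it — only the 22.00 mm² overlap (of its 126.00 mm²) is removed, clipping the outline — 1 connected region. Overall, the cross-section is a single solid region. The nearest boundary edge runs (31.50, 30.00)→(31.50, 4.50); distance from the point to it = 1.00 mm. The point is inside the cross-section, 1.00 mm from the nearest boundary — within the 1.8 mm shell band (3 × 0.6).

shell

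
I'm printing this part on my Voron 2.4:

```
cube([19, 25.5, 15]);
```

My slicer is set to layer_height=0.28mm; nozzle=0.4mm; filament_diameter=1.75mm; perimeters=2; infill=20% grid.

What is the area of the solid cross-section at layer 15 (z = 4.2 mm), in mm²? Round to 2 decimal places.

At z = 4.2 mm: the cube (footprint 19×25.5) is included at this height (area 484.50 mm²). Overall, the cross-section is a single solid region. Net area = 484.50 mm².

484.50 mm²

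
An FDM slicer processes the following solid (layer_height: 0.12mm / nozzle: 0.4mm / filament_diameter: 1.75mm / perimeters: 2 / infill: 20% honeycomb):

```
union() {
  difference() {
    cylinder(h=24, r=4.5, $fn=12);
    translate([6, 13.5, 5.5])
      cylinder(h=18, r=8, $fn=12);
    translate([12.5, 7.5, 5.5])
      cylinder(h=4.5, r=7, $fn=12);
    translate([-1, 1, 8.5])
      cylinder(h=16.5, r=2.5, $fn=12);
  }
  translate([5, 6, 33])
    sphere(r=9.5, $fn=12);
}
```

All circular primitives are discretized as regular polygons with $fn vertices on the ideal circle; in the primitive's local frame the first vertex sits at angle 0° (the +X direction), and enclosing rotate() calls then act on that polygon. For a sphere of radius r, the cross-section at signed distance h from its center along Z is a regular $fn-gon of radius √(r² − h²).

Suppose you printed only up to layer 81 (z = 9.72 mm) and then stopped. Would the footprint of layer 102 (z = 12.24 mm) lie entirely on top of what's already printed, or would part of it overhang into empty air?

Compare the two slices. At z = 9.72: the r=4.5 cylinder gives a regular 12-gon of circumradius 4.5 (constant along its height) (area = (12/2)·4.500²·sin(360°/12) = 60.75 mm²); the r=8 cylinder at (6, 13.5) contributes a regular 12-gon of circumradius 8 (area = (12/2)·8.000²·sin(360°/12) = 192.00 mm²); the cylinder at (12.5, 7.5): section is a regular 12-gon, circumradius r=7 (area = (12/2)·7.000²·sin(360°/12) = 147.00 mm²); the r=2.5 cylinder at (-1, 1) contributes a regular 12-gon of circumradius 2.5 (area = (12/2)·2.500²·sin(360°/12) = 18.75 mm²); After the difference (first − rest): starting from the r=4.5 cylinder (60.75 mm²), the r=8 cylinder at (6, 13.5) misses the remaining region (no effect); the r=7 cylinder at (12.5, 7.5) misses the remaining region (no effect); the r=2.5 cylinder at (-1, 1) lies wholly inside it (removes its full 18.75 mm² and its 15.53 mm outline becomes a hole wall) — area = 42.00 mm²; the sphere at (5, 6) does not reach this height (|z−center|=23.280 > r=9.5); Merging all regions: only that combined region is present, so the union is just that shape — area = 42.00 mm². At z = 12.24: the r=4.5 cylinder gives a regular 12-gon of circumradius 4.5 (constant along its height) (area = (12/2)·4.500²·sin(360°/12) = 60.75 mm²); the cylinder at (6, 13.5): section is a regular 12-gon, circumradius r=8 (area = (12/2)·8.000²·sin(360°/12) = 192.00 mm²); the cylinder at (12.5, 7.5) does not reach this height (z outside [5.5, 10]); the r=2.5 cylinder at (-1, 1) contributes a regular 12-gon of circumradius 2.5 (area = (12/2)·2.500²·sin(360°/12) = 18.75 mm²); Taking the first minus the rest: starting from the r=4.5 cylinder (60.75 mm²), the r=8 cylinder at (6, 13.5) misses the remaining region (no effect); the r=2.5 cylinder at (-1, 1) lies wholly inside it (removes its full 18.75 mm² and its 15.53 mm outline becomes a hole wall) — area = 42.00 mm²; the sphere at (5, 6) does not reach this height (|z−center|=20.760 > r=9.5); Taking the union: only that combined region is present, so the union is just that shape — area = 42.00 mm². Checking containment: the cross-section at z = 12.24 is a subset of the cross-section at z = 9.72.

entirely on top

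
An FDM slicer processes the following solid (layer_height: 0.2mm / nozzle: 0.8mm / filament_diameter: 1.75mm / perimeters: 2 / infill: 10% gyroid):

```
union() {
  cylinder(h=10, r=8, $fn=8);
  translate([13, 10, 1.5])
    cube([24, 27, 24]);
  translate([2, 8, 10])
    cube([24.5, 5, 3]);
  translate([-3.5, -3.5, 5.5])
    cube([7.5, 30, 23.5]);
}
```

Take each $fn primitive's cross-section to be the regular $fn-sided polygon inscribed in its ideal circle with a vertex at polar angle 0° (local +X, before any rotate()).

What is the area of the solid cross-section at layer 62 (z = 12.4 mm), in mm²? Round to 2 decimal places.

945.00 mm²

At z = 12.4 mm: the cylinder is not intersected at this z (z outside [0, 10]); the 24×27 cube at (13, 10) contributes its full rectangle (area 648.00 mm²); the cube at (2, 8) (footprint 24.5×5) is included at this height (area 122.50 mm²); the cube at (-3.5, -3.5) (footprint 7.5×30) is included at this height (area 225.00 mm²); Combining (union): the regions partially overlap — summed areas 995.50 mm² minus the doubly-counted overlap 50.50 mm² gives 945.00 mm² — area = 945.00 mm². Overall, the cross-section is a single solid region. Net area = 945.00 mm².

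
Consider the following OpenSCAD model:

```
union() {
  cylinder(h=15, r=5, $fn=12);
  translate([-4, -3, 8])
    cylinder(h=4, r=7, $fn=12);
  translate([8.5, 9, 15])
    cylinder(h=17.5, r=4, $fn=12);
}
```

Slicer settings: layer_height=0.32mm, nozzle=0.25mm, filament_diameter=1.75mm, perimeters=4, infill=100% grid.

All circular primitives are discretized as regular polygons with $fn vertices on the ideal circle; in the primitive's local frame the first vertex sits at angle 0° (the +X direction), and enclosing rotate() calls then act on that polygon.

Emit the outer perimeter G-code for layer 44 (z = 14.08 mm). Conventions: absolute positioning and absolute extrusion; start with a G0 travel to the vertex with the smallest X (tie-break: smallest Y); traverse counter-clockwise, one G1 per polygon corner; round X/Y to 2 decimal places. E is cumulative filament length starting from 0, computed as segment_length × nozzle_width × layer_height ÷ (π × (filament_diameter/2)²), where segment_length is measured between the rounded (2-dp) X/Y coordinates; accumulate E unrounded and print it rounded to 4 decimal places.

At z = 14.08 mm: the r=5 cylinder gives a regular 12-gon of circumradius 5 (constant along its height); the cylinder at (-4, -3) is not intersected at this z (z outside [8, 12]); the cylinder at (8.5, 9) does not reach this height (z outside [15, 32.5]); Taking the union: only the r=5 cylinder is present, so the union is just that shape — 1 connected region. The outline is a single polygon with 12 vertices. Extrusion per mm of travel: 0.25 × 0.32 / (π × 0.875²) = 0.033260. Accumulating E over each segment gives final E = 1.0330.

G0 X-5.00 Y0.00 Z14.08
G1 X-4.33 Y-2.50 E0.0861
G1 X-2.50 Y-4.33 E0.1722
G1 X0.00 Y-5.00 E0.2582
G1 X2.50 Y-4.33 E0.3443
G1 X4.33 Y-2.50 E0.4304
G1 X5.00 Y0.00 E0.5165
G1 X4.33 Y2.50 E0.6026
G1 X2.50 Y4.33 E0.6887
G1 X0.00 Y5.00 E0.7747
G1 X-2.50 Y4.33 E0.8608
G1 X-4.33 Y2.50 E0.9469
G1 X-5.00 Y0.00 E1.0330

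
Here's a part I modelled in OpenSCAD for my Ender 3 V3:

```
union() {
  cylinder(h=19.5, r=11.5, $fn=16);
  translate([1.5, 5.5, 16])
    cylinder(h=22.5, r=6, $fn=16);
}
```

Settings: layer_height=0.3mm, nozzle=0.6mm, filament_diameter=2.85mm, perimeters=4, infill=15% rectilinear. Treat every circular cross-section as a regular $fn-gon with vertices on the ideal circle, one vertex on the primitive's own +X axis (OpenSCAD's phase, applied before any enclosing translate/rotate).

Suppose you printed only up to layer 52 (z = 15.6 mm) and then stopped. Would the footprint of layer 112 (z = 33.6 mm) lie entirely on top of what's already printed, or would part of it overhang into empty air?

Compare the two slices. At z = 15.6: the r=11.5 cylinder contributes a regular 16-gon of circumradius 11.5 (area = (16/2)·11.500²·sin(360°/16) = 404.88 mm²); the cylinder at (1.5, 5.5) is absent (z outside [16, 38.5]); Taking the union: only the r=11.5 cylinder is present, so the union is just that shape — area = 404.88 mm². At z = 33.6: the cylinder is not intersected at this z (z outside [0, 19.5]); the r=6 cylinder at (1.5, 5.5) gives a regular 16-gon of circumradius 6 (constant along its height) (area = (16/2)·6.000²·sin(360°/16) = 110.21 mm²); Combining (union): only the r=6 cylinder at (1.5, 5.5) is present, so the union is just that shape — area = 110.21 mm². Checking containment: at z = 33.6 the cross-section extends beyond the z = 15.6 cross-section by about 0.91 mm².

part overhangs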